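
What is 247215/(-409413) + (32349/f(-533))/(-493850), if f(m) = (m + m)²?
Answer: -1127922385248619/1867953172048600 ≈ -0.60383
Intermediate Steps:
f(m) = 4*m² (f(m) = (2*m)² = 4*m²)
247215/(-409413) + (32349/f(-533))/(-493850) = 247215/(-409413) + (32349/((4*(-533)²)))/(-493850) = 247215*(-1/409413) + (32349/((4*284089)))*(-1/493850) = -82405/136471 + (32349/1136356)*(-1/493850) = -82405/136471 + (32349*(1/1136356))*(-1/493850) = -82405/136471 + (789/27716)*(-1/493850) = -82405/136471 - 789/13687546600 = -1127922385248619/1867953172048600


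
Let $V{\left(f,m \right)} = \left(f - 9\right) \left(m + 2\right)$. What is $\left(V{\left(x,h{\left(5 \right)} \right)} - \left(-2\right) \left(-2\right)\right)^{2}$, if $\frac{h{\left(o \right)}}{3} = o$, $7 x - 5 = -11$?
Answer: $\frac{1442401}{49} \approx 29437.0$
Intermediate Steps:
$x = - \frac{6}{7}$ ($x = \frac{5}{7} + \frac{1}{7} \left(-11\right) = \frac{5}{7} - \frac{11}{7} = - \frac{6}{7} \approx -0.85714$)
$h{\left(o \right)} = 3 o$
$V{\left(f,m \right)} = \left(-9 + f\right) \left(2 + m\right)$
$\left(V{\left(x,h{\left(5 \right)} \right)} - \left(-2\right) \left(-2\right)\right)^{2} = \left(\left(-18 - 9 \cdot 3 \cdot 5 + 2 \left(- \frac{6}{7}\right) - \frac{6 \cdot 3 \cdot 5}{7}\right) - \left(-2\right) \left(-2\right)\right)^{2} = \left(\left(-18 - 135 - \frac{12}{7} - \frac{90}{7}\right) - 4\right)^{2} = \left(- \frac{1173}{7} - 4\right)^{2} = \left(- \frac{1201}{7}\right)^{2} = \frac{1442401}{49}$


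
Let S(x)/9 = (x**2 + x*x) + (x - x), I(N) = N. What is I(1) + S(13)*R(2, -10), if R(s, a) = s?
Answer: 6085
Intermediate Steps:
S(x) = 18*x**2 (S(x) = 9*((x**2 + x*x) + (x - x)) = 9*((x**2 + x**2) + 0) = 9*(2*x**2 + 0) = 9*(2*x**2) = 18*x**2)
I(1) + S(13)*R(2, -10) = 1 + (18*13**2)*2 = 1 + (18*169)*2 = 1 + 3042*2 = 1 + 6084 = 6085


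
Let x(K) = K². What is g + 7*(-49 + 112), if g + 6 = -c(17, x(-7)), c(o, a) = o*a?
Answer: -398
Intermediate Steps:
c(o, a) = a*o
g = -839 (g = -6 - (-7)²*17 = -6 - 49*17 = -6 - 1*833 = -6 - 833 = -839)
g + 7*(-49 + 112) = -839 + 7*(-49 + 112) = -839 + 7*63 = -839 + 441 = -398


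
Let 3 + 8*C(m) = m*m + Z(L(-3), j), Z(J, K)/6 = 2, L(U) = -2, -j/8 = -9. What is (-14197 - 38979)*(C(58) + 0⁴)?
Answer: -22420331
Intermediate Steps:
j = 72 (j = -8*(-9) = 72)
Z(J, K) = 12 (Z(J, K) = 6*2 = 12)
C(m) = 9/8 + m²/8 (C(m) = -3/8 + (m*m + 12)/8 = -3/8 + (m² + 12)/8 = -3/8 + (12 + m²)/8 = -3/8 + (3/2 + m²/8) = 9/8 + m²/8)
(-14197 - 38979)*(C(58) + 0⁴) = (-14197 - 38979)*((9/8 + (⅛)*58²) + 0⁴) = -53176*((9/8 + (⅛)*3364) + 0) = -53176*((9/8 + 841/2) + 0) = -53176*(3373/8 + 0) = -53176*3373/8 = -22420331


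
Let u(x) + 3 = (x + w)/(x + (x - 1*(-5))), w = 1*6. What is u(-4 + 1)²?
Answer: 36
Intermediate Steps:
w = 6
u(x) = -3 + (6 + x)/(5 + 2*x) (u(x) = -3 + (x + 6)/(x + (x - 1*(-5))) = -3 + (6 + x)/(x + (x + 5)) = -3 + (6 + x)/(x + (5 + x)) = -3 + (6 + x)/(5 + 2*x))
u(-4 + 1)² = ((-9 - 5*(-4 + 1))/(5 + 2*(-4 + 1)))² = ((-9 - 5*(-3))/(5 + 2*(-3)))² = ((-9 + 15)/(5 - 6))² = (6/(-1))² = (-1*6)² = (-6)² = 36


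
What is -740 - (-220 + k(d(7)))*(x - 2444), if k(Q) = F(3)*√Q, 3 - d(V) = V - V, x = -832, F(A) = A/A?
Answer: -721460 + 3276*√3 ≈ -7.1579e+5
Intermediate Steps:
F(A) = 1
d(V) = 3 (d(V) = 3 - (V - V) = 3 - 1*0 = 3 + 0 = 3)
k(Q) = √Q (k(Q) = 1*√Q = √Q)
-740 - (-220 + k(d(7)))*(x - 2444) = -740 - (-220 + √3)*(-832 - 2444) = -740 - (-220 + √3)*(-3276) = -740 - (720720 - 3276*√3) = -740 + (-720720 + 3276*√3) = -721460 + 3276*√3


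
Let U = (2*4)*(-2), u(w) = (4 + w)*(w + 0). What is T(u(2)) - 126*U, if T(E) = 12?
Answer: 2028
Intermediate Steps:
u(w) = w*(4 + w) (u(w) = (4 + w)*w = w*(4 + w))
U = -16 (U = 8*(-2) = -16)
T(u(2)) - 126*U = 12 - 126*(-16) = 12 + 2016 = 2028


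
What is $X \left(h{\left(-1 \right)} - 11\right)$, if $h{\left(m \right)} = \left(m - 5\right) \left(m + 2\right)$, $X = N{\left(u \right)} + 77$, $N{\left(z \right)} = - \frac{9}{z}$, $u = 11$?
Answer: $- \frac{14246}{11} \approx -1295.1$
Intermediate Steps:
$X = \frac{838}{11}$ ($X = - \frac{9}{11} + 77 = \frac{838}{11} \approx 76.182$)
$h{\left(m \right)} = \left(-5 + m\right) \left(2 + m\right)$
$X \left(h{\left(-1 \right)} - 11\right) = \frac{838 \left(\left(-10 + \left(-1\right)^{2} - -3\right) - 11\right)}{11} = \frac{838 \left(\left(-10 + 1 + 3\right) - 11\right)}{11} = \frac{838 \left(-6 - 11\right)}{11} = \frac{838}{11} \left(-17\right) = - \frac{14246}{11}$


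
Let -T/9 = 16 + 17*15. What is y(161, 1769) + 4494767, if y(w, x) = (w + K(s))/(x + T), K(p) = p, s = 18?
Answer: 3011493711/670 ≈ 4.4948e+6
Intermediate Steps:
T = -2439 (T = -9*(16 + 17*15) = -9*(16 + 255) = -9*271 = -2439)
y(w, x) = (18 + w)/(-2439 + x) (y(w, x) = (w + 18)/(x - 2439) = (18 + w)/(-2439 + x))
y(161, 1769) + 4494767 = (18 + 161)/(-2439 + 1769) + 4494767 = 179/(-670) + 4494767 = -1/670*179 + 4494767 = -179/670 + 4494767 = 3011493711/670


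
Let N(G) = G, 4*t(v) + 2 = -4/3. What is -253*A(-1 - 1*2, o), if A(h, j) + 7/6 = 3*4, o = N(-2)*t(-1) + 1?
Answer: -16445/6 ≈ -2740.8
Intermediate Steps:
t(v) = -⅚ (t(v) = -½ + (-4/3)/4 = -½ + (-4*⅓)/4 = -½ + (¼)*(-4/3) = -½ - ⅓ = -⅚)
o = 8/3 (o = -2*(-⅚) + 1 = 5/3 + 1 = 8/3 ≈ 2.6667)
A(h, j) = 65/6 (A(h, j) = -7/6 + 3*4 = -7/6 + 12 = 65/6)
-253*A(-1 - 1*2, o) = -253*65/6 = -16445/6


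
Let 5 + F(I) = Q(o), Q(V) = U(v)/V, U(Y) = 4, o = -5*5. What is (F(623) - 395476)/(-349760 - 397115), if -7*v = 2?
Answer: 9887029/18671875 ≈ 0.52951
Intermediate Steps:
v = -2/7 (v = -1/7*2 = -2/7 ≈ -0.28571)
o = -25
Q(V) = 4/V
F(I) = -129/25 (F(I) = -5 + 4/(-25) = -5 + 4*(-1/25) = -5 - 4/25 = -129/25)
(F(623) - 395476)/(-349760 - 397115) = (-129/25 - 395476)/(-349760 - 397115) = -9887029/25/(-746875) = -9887029/25*(-1/746875) = 9887029/18671875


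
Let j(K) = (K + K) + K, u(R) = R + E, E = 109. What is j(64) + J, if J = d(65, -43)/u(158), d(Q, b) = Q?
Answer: 51329/267 ≈ 192.24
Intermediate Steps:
u(R) = 109 + R (u(R) = R + 109 = 109 + R)
j(K) = 3*K (j(K) = 2*K + K = 3*K)
J = 65/267 (J = 65/(109 + 158) = 65/267 ≈ 0.24345)
j(64) + J = 3*64 + 65/267 = 192 + 65/267 = 51329/267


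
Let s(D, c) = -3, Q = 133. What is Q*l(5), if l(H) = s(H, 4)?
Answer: -399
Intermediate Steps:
l(H) = -3
Q*l(5) = 133*(-3) = -399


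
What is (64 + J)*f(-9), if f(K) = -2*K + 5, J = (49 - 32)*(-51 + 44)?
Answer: -1265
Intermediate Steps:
J = -119 (J = 17*(-7) = -119)
f(K) = 5 - 2*K
(64 + J)*f(-9) = (64 - 119)*(5 - 2*(-9)) = -55*(5 + 18) = -55*23 = -1265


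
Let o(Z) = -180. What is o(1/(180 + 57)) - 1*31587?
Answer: -31767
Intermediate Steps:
o(1/(180 + 57)) - 1*31587 = -180 - 1*31587 = -180 - 31587 = -31767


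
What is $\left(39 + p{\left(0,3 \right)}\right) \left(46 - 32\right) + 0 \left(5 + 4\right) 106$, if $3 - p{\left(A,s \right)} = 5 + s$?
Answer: $476$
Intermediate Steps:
$p{\left(A,s \right)} = -2 - s$ ($p{\left(A,s \right)} = 3 - \left(5 + s\right) = -2 - s$)
$\left(39 + p{\left(0,3 \right)}\right) \left(46 - 32\right) + 0 \left(5 + 4\right) 106 = \left(39 - 5\right) \left(46 - 32\right) + 0 \left(5 + 4\right) 106 = \left(39 - 5\right) 14 + 0 \cdot 9 \cdot 106 = \left(39 - 5\right) 14 + 0 \cdot 106 = 34 \cdot 14 + 0 = 476 + 0 = 476$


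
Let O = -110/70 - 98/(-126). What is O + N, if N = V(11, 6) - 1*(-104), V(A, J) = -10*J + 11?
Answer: 3415/63 ≈ 54.206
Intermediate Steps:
V(A, J) = 11 - 10*J
N = 55 (N = (11 - 10*6) - 1*(-104) = (11 - 60) + 104 = -49 + 104 = 55)
O = -50/63 (O = -110*1/70 - 98*(-1/126) = -11/7 + 7/9 = -50/63 ≈ -0.79365)
O + N = -50/63 + 55 = 3415/63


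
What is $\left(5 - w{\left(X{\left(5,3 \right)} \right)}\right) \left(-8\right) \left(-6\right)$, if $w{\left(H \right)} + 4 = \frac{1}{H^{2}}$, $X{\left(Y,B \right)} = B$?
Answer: $\frac{1280}{3} \approx 426.67$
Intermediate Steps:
$w{\left(H \right)} = -4 + \frac{1}{H^{2}}$
$\left(5 - w{\left(X{\left(5,3 \right)} \right)}\right) \left(-8\right) \left(-6\right) = \left(5 - \left(-4 + \frac{1}{9}\right)\right) \left(-8\right) \left(-6\right) = \left(5 - - \frac{35}{9}\right) \left(-8\right) \left(-6\right) = \left(5 + \frac{35}{9}\right) \left(-8\right) \left(-6\right) = \frac{80}{9} \left(-8\right) \left(-6\right) = \left(- \frac{640}{9}\right) \left(-6\right) = \frac{1280}{3}$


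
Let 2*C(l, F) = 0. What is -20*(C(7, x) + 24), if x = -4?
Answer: -480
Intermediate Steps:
C(l, F) = 0 (C(l, F) = (½)*0 = 0)
-20*(C(7, x) + 24) = -20*(0 + 24) = -20*24 = -480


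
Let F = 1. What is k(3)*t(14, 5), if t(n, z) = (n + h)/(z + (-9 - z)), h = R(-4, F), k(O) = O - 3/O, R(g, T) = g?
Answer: -20/9 ≈ -2.2222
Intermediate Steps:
k(O) = O - 3/O
h = -4
t(n, z) = 4/9 - n/9 (t(n, z) = (n - 4)/(z + (-9 - z)) = (-4 + n)/(-9) = (-4 + n)*(-⅑) = 4/9 - n/9)
k(3)*t(14, 5) = (3 - 3/3)*(4/9 - ⅑*14) = (3 - 3*⅓)*(4/9 - 14/9) = (3 - 1)*(-10/9) = 2*(-10/9) = -20/9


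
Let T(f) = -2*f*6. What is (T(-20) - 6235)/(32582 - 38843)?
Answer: 5995/6261 ≈ 0.95751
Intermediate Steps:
T(f) = -12*f
(T(-20) - 6235)/(32582 - 38843) = (-12*(-20) - 6235)/(32582 - 38843) = (240 - 6235)/(-6261) = -5995*(-1/6261) = 5995/6261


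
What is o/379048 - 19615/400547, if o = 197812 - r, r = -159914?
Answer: 67925524801/75913269628 ≈ 0.89478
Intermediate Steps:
o = 357726 (o = 197812 - 1*(-159914) = 197812 + 159914 = 357726)
o/379048 - 19615/400547 = 357726/379048 - 19615/400547 = 357726*(1/379048) - 19615*1/400547 = 178863/189524 - 19615/400547 = 67925524801/75913269628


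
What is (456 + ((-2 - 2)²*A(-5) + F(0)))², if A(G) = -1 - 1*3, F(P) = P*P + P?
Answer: 153664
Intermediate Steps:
F(P) = P + P² (F(P) = P² + P = P + P²)
A(G) = -4 (A(G) = -1 - 3 = -4)
(456 + ((-2 - 2)²*A(-5) + F(0)))² = (456 + ((-2 - 2)²*(-4) + 0*(1 + 0)))² = (456 + ((-4)²*(-4) + 0*1))² = (456 + (16*(-4) + 0))² = (456 + (-64 + 0))² = (456 - 64)² = 392² = 153664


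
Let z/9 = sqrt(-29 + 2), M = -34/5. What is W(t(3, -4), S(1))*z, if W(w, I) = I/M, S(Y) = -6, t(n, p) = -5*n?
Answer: 405*I*sqrt(3)/17 ≈ 41.264*I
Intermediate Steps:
M = -34/5 (M = -34*1/5 = -34/5 ≈ -6.8000)
z = 27*I*sqrt(3) (z = 9*sqrt(-29 + 2) = 9*sqrt(-27) = 9*(3*I*sqrt(3)) = 27*I*sqrt(3) ≈ 46.765*I)
W(w, I) = -5*I/34 (W(w, I) = I/(-34/5) = I*(-5/34) = -5*I/34)
W(t(3, -4), S(1))*z = (-5/34*(-6))*(27*I*sqrt(3)) = 15*(27*I*sqrt(3))/17 = 405*I*sqrt(3)/17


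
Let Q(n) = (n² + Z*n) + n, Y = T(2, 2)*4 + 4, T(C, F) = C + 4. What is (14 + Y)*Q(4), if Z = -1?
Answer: 672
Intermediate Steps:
T(C, F) = 4 + C
Y = 28 (Y = (4 + 2)*4 + 4 = 6*4 + 4 = 24 + 4 = 28)
Q(n) = n² (Q(n) = (n² - n) + n = n²)
(14 + Y)*Q(4) = (14 + 28)*4² = 42*16 = 672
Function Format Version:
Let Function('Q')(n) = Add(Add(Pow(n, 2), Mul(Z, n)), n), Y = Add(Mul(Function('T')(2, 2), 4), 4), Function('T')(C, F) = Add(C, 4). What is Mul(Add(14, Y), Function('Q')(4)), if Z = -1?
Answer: 672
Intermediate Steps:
Function('T')(C, F) = Add(4, C)
Y = 28 (Y = Add(Mul(Add(4, 2), 4), 4) = Add(Mul(6, 4), 4) = Add(24, 4) = 28)
Function('Q')(n) = Pow(n, 2) (Function('Q')(n) = Add(Add(Pow(n, 2), Mul(-1, n)), n) = Pow(n, 2))
Mul(Add(14, Y), Function('Q')(4)) = Mul(Add(14, 28), Pow(4, 2)) = Mul(42, 16) = 672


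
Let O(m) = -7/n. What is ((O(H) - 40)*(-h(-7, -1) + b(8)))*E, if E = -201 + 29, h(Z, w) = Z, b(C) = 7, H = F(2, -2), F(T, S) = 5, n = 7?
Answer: 98728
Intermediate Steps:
H = 5
O(m) = -1 (O(m) = -7/7 = -7*⅐ = -1)
E = -172
((O(H) - 40)*(-h(-7, -1) + b(8)))*E = ((-1 - 40)*(-1*(-7) + 7))*(-172) = -41*(7 + 7)*(-172) = -41*14*(-172) = -574*(-172) = 98728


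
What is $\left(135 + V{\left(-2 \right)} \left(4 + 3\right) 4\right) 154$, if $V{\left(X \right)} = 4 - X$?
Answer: $46662$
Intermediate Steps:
$\left(135 + V{\left(-2 \right)} \left(4 + 3\right) 4\right) 154 = \left(135 + \left(4 - -2\right) \left(4 + 3\right) 4\right) 154 = \left(135 + \left(4 + 2\right) 7 \cdot 4\right) 154 = \left(135 + 6 \cdot 28\right) 154 = \left(135 + 168\right) 154 = 303 \cdot 154 = 46662$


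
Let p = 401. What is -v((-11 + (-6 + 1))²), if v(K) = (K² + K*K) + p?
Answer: -131473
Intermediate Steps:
v(K) = 401 + 2*K² (v(K) = (K² + K*K) + 401 = (K² + K²) + 401 = 2*K² + 401 = 401 + 2*K²)
-v((-11 + (-6 + 1))²) = -(401 + 2*((-11 + (-6 + 1))²)²) = -(401 + 2*((-11 - 5)²)²) = -(401 + 2*((-16)²)²) = -(401 + 2*256²) = -(401 + 2*65536) = -(401 + 131072) = -1*131473 = -131473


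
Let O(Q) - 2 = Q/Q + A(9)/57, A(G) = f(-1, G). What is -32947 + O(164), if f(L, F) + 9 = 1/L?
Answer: -1877818/57 ≈ -32944.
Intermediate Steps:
f(L, F) = -9 + 1/L
A(G) = -10 (A(G) = -9 + 1/(-1) = -9 - 1 = -10)
O(Q) = 161/57 (O(Q) = 2 + (Q/Q - 10/57) = 2 + (1 - 10*1/57) = 2 + (1 - 10/57) = 2 + 47/57 = 161/57)
-32947 + O(164) = -32947 + 161/57 = -1877818/57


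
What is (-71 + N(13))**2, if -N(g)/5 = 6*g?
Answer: 212521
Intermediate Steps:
N(g) = -30*g
(-71 + N(13))**2 = (-71 - 30*13)**2 = (-71 - 390)**2 = (-461)**2 = 212521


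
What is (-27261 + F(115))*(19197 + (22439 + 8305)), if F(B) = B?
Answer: -1355698386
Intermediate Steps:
(-27261 + F(115))*(19197 + (22439 + 8305)) = (-27261 + 115)*(19197 + (22439 + 8305)) = -27146*(19197 + 30744) = -27146*49941 = -1355698386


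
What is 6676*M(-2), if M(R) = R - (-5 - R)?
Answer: 6676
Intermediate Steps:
M(R) = 5 + 2*R (M(R) = R + (5 + R) = 5 + 2*R)
6676*M(-2) = 6676*(5 + 2*(-2)) = 6676*(5 - 4) = 6676*1 = 6676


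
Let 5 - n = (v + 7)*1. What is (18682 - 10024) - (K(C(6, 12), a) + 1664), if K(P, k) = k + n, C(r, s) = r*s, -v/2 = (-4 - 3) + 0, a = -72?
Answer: 7082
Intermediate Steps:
v = 14 (v = -2*((-4 - 3) + 0) = -2*(-7 + 0) = -2*(-7) = 14)
n = -16 (n = 5 - (14 + 7) = 5 - 21 = -16)
K(P, k) = -16 + k (K(P, k) = k - 16 = -16 + k)
(18682 - 10024) - (K(C(6, 12), a) + 1664) = (18682 - 10024) - ((-16 - 72) + 1664) = 8658 - (-88 + 1664) = 8658 - 1*1576 = 8658 - 1576 = 7082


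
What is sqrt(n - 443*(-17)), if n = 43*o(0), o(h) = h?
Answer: sqrt(7531) ≈ 86.781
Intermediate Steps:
n = 0 (n = 43*0 = 0)
sqrt(n - 443*(-17)) = sqrt(0 - 443*(-17)) = sqrt(0 + 7531) = sqrt(7531)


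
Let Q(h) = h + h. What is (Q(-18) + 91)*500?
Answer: 27500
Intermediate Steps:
Q(h) = 2*h
(Q(-18) + 91)*500 = (2*(-18) + 91)*500 = (-36 + 91)*500 = 55*500 = 27500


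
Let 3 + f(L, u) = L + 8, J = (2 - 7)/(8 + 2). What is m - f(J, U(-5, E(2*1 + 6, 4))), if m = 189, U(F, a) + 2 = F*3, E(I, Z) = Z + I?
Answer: 369/2 ≈ 184.50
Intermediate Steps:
E(I, Z) = I + Z
U(F, a) = -2 + 3*F (U(F, a) = -2 + F*3 = -2 + 3*F)
J = -½ (J = -5/10 = -5*⅒ = -½ ≈ -0.50000)
f(L, u) = 5 + L (f(L, u) = -3 + (L + 8) = -3 + (8 + L) = 5 + L)
m - f(J, U(-5, E(2*1 + 6, 4))) = 189 - (5 - ½) = 189 - 1*9/2 = 189 - 9/2 = 369/2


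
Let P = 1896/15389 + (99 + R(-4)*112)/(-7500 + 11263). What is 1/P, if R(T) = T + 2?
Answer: 57908807/5211023 ≈ 11.113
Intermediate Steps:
R(T) = 2 + T
P = 5211023/57908807 (P = 1896/15389 + (99 + (2 - 4)*112)/(-7500 + 11263) = 1896*(1/15389) + (99 - 2*112)/3763 = 1896/15389 + (99 - 224)*(1/3763) = 1896/15389 - 125*1/3763 = 1896/15389 - 125/3763 = 5211023/57908807 ≈ 0.089987)
1/P = 1/(5211023/57908807) = 57908807/5211023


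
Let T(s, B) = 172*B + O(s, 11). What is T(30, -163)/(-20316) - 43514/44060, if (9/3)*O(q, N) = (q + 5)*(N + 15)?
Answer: 63350788/167835555 ≈ 0.37746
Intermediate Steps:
O(q, N) = (5 + q)*(15 + N)/3 (O(q, N) = ((q + 5)*(N + 15))/3 = ((5 + q)*(15 + N))/3 = (5 + q)*(15 + N)/3)
T(s, B) = 130/3 + 172*B + 26*s/3 (T(s, B) = 172*B + (25 + 5*s + (5/3)*11 + (⅓)*11*s) = 172*B + (25 + 5*s + 55/3 + 11*s/3) = 172*B + (130/3 + 26*s/3) = 130/3 + 172*B + 26*s/3)
T(30, -163)/(-20316) - 43514/44060 = (130/3 + 172*(-163) + (26/3)*30)/(-20316) - 43514/44060 = (130/3 - 28036 + 260)*(-1/20316) - 43514*1/44060 = -83198/3*(-1/20316) - 21757/22030 = 41599/30474 - 21757/22030 = 63350788/167835555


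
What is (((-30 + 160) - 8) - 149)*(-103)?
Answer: 2781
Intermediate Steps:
(((-30 + 160) - 8) - 149)*(-103) = ((130 - 8) - 149)*(-103) = (122 - 149)*(-103) = -27*(-103) = 2781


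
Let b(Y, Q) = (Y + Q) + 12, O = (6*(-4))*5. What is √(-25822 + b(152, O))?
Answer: I*√25778 ≈ 160.56*I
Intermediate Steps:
O = -120 (O = -24*5 = -120)
b(Y, Q) = 12 + Q + Y (b(Y, Q) = (Q + Y) + 12 = 12 + Q + Y)
√(-25822 + b(152, O)) = √(-25822 + (12 - 120 + 152)) = √(-25822 + 44) = √(-25778) = I*√25778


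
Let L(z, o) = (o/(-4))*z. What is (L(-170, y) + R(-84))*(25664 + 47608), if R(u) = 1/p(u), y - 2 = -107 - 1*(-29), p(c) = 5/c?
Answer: -1189497648/5 ≈ -2.3790e+8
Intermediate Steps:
y = -76 (y = 2 + (-107 - 1*(-29)) = 2 + (-107 + 29) = 2 - 78 = -76)
L(z, o) = -o*z/4 (L(z, o) = (o*(-¼))*z = (-o/4)*z = -o*z/4)
R(u) = u/5 (R(u) = 1/(5/u) = u/5)
(L(-170, y) + R(-84))*(25664 + 47608) = (-¼*(-76)*(-170) + (⅕)*(-84))*(25664 + 47608) = (-3230 - 84/5)*73272 = -16234/5*73272 = -1189497648/5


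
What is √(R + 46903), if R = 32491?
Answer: √79394 ≈ 281.77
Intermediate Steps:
√(R + 46903) = √(32491 + 46903) = √79394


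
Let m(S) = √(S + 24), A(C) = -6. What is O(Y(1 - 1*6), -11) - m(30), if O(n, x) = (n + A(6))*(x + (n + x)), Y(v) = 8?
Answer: -28 - 3*√6 ≈ -35.348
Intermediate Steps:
m(S) = √(24 + S)
O(n, x) = (-6 + n)*(n + 2*x) (O(n, x) = (n - 6)*(x + (n + x)) = (-6 + n)*(n + 2*x))
O(Y(1 - 1*6), -11) - m(30) = (8² - 12*(-11) - 6*8 + 2*8*(-11)) - √(24 + 30) = (64 + 132 - 48 - 176) - √54 = -28 - 3*√6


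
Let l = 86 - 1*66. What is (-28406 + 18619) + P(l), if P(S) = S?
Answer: -9767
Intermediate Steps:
l = 20 (l = 86 - 66 = 20)
(-28406 + 18619) + P(l) = (-28406 + 18619) + 20 = -9787 + 20 = -9767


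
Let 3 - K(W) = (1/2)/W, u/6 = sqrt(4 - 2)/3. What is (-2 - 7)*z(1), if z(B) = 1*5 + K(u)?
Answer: -72 + 9*sqrt(2)/8 ≈ -70.409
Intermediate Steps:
u = 2*sqrt(2) (u = 6*(sqrt(4 - 2)/3) = 6*(sqrt(2)*(1/3)) = 6*(sqrt(2)/3) = 2*sqrt(2) ≈ 2.8284)
K(W) = 3 - 1/(2*W) (K(W) = 3 - 1/2/W = 3 - 1*(1/2)/W = 3 - 1/(2*W))
z(B) = 8 - sqrt(2)/8 (z(B) = 1*5 + (3 - sqrt(2)/4/2) = 5 + (3 - sqrt(2)/8) = 8 - sqrt(2)/8)
(-2 - 7)*z(1) = (-2 - 7)*(8 - sqrt(2)/8) = -9*(8 - sqrt(2)/8) = -72 + 9*sqrt(2)/8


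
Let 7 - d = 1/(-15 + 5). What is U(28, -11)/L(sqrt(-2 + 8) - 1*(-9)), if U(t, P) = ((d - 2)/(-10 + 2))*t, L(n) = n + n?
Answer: -1071/1000 + 119*sqrt(6)/1000 ≈ -0.77951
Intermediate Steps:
d = 71/10 (d = 7 - 1/(-15 + 5) = 7 - 1/(-10) = 7 - 1*(-1/10) = 7 + 1/10 = 71/10 ≈ 7.1000)
L(n) = 2*n
U(t, P) = -51*t/80 (U(t, P) = ((71/10 - 2)/(-10 + 2))*t = ((51/10)/(-8))*t = ((51/10)*(-1/8))*t = -51*t/80)
U(28, -11)/L(sqrt(-2 + 8) - 1*(-9)) = (-51/80*28)/((2*(sqrt(-2 + 8) - 1*(-9)))) = -357*1/(2*(sqrt(6) + 9))/20 = -357*1/(2*(9 + sqrt(6)))/20 = -357/(20*(18 + 2*sqrt(6)))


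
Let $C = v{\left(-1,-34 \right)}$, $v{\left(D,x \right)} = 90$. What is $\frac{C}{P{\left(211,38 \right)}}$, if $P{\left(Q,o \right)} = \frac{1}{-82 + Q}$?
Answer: $11610$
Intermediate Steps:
$C = 90$
$\frac{C}{P{\left(211,38 \right)}} = \frac{90}{\frac{1}{-82 + 211}} = \frac{90}{\frac{1}{129}} = 90 \frac{1}{\frac{1}{129}} = 90 \cdot 129 = 11610$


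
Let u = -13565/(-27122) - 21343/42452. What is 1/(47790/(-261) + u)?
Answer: -16695055588/3056965797577 ≈ -0.0054613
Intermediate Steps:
u = -1501733/575691572 (u = -13565*(-1/27122) - 21343*1/42452 = 13565/27122 - 21343/42452 = -1501733/575691572 ≈ -0.0026086)
1/(47790/(-261) + u) = 1/(47790/(-261) - 1501733/575691572) = 1/(47790*(-1/261) - 1501733/575691572) = 1/(-5310/29 - 1501733/575691572) = 1/(-3056965797577/16695055588) = -16695055588/3056965797577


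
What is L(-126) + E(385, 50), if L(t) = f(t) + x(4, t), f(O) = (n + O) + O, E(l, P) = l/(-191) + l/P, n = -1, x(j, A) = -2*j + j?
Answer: -480013/1910 ≈ -251.32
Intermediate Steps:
x(j, A) = -j
E(l, P) = -l/191 + l/P (E(l, P) = l*(-1/191) + l/P = -l/191 + l/P)
f(O) = -1 + 2*O (f(O) = (-1 + O) + O = -1 + 2*O)
L(t) = -5 + 2*t (L(t) = (-1 + 2*t) - 1*4 = (-1 + 2*t) - 4 = -5 + 2*t)
L(-126) + E(385, 50) = (-5 + 2*(-126)) + (-1/191*385 + 385/50) = (-5 - 252) + (-385/191 + 385*(1/50)) = -257 + (-385/191 + 77/10) = -257 + 10857/1910 = -480013/1910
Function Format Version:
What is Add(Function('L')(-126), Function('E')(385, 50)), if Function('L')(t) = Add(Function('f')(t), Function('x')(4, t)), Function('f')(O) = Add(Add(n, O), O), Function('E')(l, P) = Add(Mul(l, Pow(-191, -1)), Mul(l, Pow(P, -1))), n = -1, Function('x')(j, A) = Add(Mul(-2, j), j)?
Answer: Rational(-480013, 1910) ≈ -251.32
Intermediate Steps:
Function('x')(j, A) = Mul(-1, j)
Function('E')(l, P) = Add(Mul(Rational(-1, 191), l), Mul(l, Pow(P, -1))) (Function('E')(l, P) = Add(Mul(l, Rational(-1, 191)), Mul(l, Pow(P, -1))) = Add(Mul(Rational(-1, 191), l), Mul(l, Pow(P, -1))))
Function('f')(O) = Add(-1, Mul(2, O)) (Function('f')(O) = Add(Add(-1, O), O) = Add(-1, Mul(2, O)))
Function('L')(t) = Add(-5, Mul(2, t)) (Function('L')(t) = Add(Add(-1, Mul(2, t)), Mul(-1, 4)) = Add(Add(-1, Mul(2, t)), -4) = Add(-5, Mul(2, t)))
Add(Function('L')(-126), Function('E')(385, 50)) = Add(Add(-5, Mul(2, -126)), Add(Mul(Rational(-1, 191), 385), Mul(385, Pow(50, -1)))) = Add(Add(-5, -252), Add(Rational(-385, 191), Mul(385, Rational(1, 50)))) = Add(-257, Add(Rational(-385, 191), Rational(77, 10))) = Add(-257, Rational(10857, 1910)) = Rational(-480013, 1910)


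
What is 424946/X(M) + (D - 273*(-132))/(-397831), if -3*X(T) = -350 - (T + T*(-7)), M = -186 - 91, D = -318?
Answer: 253549105881/400217986 ≈ 633.53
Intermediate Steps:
M = -277
X(T) = 350/3 - 2*T (X(T) = -(-350 - (T + T*(-7)))/3 = -(-350 - (T - 7*T))/3 = -(-350 - (-6)*T)/3 = -(-350 + 6*T)/3 = 350/3 - 2*T)
424946/X(M) + (D - 273*(-132))/(-397831) = 424946/(350/3 - 2*(-277)) + (-318 - 273*(-132))/(-397831) = 424946/(350/3 + 554) + (-318 + 36036)*(-1/397831) = 424946/(2012/3) + 35718*(-1/397831) = 424946*(3/2012) - 35718/397831 = 637419/1006 - 35718/397831 = 253549105881/400217986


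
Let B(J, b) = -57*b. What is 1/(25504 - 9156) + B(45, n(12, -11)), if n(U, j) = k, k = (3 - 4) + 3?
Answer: -1863671/16348 ≈ -114.00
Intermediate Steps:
k = 2 (k = -1 + 3 = 2)
n(U, j) = 2
1/(25504 - 9156) + B(45, n(12, -11)) = 1/(25504 - 9156) - 57*2 = 1/16348 - 114 = -1863671/16348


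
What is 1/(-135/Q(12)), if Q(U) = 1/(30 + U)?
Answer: -1/5670 ≈ -0.00017637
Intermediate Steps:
1/(-135/Q(12)) = 1/(-135/(1/(30 + 12))) = 1/(-135/(1/42)) = 1/(-135/1/42) = 1/(-135*42) = 1/(-5670) = -1/5670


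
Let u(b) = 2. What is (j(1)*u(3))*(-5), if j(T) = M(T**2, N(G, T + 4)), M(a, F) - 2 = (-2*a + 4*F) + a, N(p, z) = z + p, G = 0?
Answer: -210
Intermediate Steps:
N(p, z) = p + z
M(a, F) = 2 - a + 4*F (M(a, F) = 2 + ((-2*a + 4*F) + a) = 2 + (-a + 4*F) = 2 - a + 4*F)
j(T) = 18 - T**2 + 4*T (j(T) = 2 - T**2 + 4*(0 + (T + 4)) = 2 - T**2 + 4*(0 + (4 + T)) = 2 - T**2 + 4*(4 + T) = 2 - T**2 + (16 + 4*T) = 18 - T**2 + 4*T)
(j(1)*u(3))*(-5) = ((18 - 1*1**2 + 4*1)*2)*(-5) = ((18 - 1*1 + 4)*2)*(-5) = ((18 - 1 + 4)*2)*(-5) = (21*2)*(-5) = 42*(-5) = -210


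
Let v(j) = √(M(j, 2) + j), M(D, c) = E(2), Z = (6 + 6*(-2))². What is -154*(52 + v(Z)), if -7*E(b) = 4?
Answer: -8008 - 44*√434 ≈ -8924.6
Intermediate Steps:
E(b) = -4/7 (E(b) = -⅐*4 = -4/7)
Z = 36 (Z = (6 - 12)² = (-6)² = 36)
M(D, c) = -4/7
v(j) = √(-4/7 + j)
-154*(52 + v(Z)) = -154*(52 + √(-28 + 49*36)/7) = -154*(52 + √(-28 + 1764)/7) = -154*(52 + √1736/7) = -154*(52 + (2*√434)/7) = -154*(52 + 2*√434/7) = -8008 - 44*√434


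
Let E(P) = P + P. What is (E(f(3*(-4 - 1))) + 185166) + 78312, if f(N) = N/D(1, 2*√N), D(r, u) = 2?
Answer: 263463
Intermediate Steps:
f(N) = N/2
E(P) = 2*P
(E(f(3*(-4 - 1))) + 185166) + 78312 = (2*((3*(-4 - 1))/2) + 185166) + 78312 = (2*((3*(-5))/2) + 185166) + 78312 = (2*((½)*(-15)) + 185166) + 78312 = (2*(-15/2) + 185166) + 78312 = (-15 + 185166) + 78312 = 185151 + 78312 = 263463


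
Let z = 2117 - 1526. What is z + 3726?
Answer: 4317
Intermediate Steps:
z = 591
z + 3726 = 591 + 3726 = 4317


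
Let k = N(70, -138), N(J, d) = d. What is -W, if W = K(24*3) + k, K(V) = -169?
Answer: 307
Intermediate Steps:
k = -138
W = -307 (W = -169 - 138 = -307)
-W = -1*(-307) = 307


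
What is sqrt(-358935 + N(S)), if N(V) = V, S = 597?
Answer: I*sqrt(358338) ≈ 598.61*I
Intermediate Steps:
sqrt(-358935 + N(S)) = sqrt(-358935 + 597) = sqrt(-358338) = I*sqrt(358338)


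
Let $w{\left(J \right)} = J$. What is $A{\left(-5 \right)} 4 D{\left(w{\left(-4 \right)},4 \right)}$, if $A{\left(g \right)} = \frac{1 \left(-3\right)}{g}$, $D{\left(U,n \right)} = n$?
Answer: $\frac{48}{5} \approx 9.6$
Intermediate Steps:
$A{\left(g \right)} = - \frac{3}{g}$
$A{\left(-5 \right)} 4 D{\left(w{\left(-4 \right)},4 \right)} = - \frac{3}{-5} \cdot 4 \cdot 4 = \left(-3\right) \left(- \frac{1}{5}\right) 4 \cdot 4 = \frac{3}{5} \cdot 4 \cdot 4 = \frac{12}{5} \cdot 4 = \frac{48}{5}$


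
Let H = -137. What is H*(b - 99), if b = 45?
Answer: 7398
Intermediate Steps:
H*(b - 99) = -137*(45 - 99) = -137*(-54) = 7398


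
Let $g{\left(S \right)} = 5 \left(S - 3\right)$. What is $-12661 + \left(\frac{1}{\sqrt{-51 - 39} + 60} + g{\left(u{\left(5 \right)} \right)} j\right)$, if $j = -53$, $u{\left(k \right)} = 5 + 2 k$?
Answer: $\frac{- 47523 \sqrt{10} + 950459 i}{3 \left(\sqrt{10} - 20 i\right)} \approx -15841.0 - 0.0025711 i$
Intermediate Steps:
$g{\left(S \right)} = -15 + 5 S$ ($g{\left(S \right)} = 5 \left(-3 + S\right) = -15 + 5 S$)
$-12661 + \left(\frac{1}{\sqrt{-51 - 39} + 60} + g{\left(u{\left(5 \right)} \right)} j\right) = -12661 + \left(\frac{1}{\sqrt{-51 - 39} + 60} + \left(-15 + 5 \left(5 + 2 \cdot 5\right)\right) \left(-53\right)\right) = -12661 + \left(\frac{1}{\sqrt{-90} + 60} + \left(-15 + 5 \left(5 + 10\right)\right) \left(-53\right)\right) = -12661 + \left(\frac{1}{3 i \sqrt{10} + 60} + \left(-15 + 5 \cdot 15\right) \left(-53\right)\right) = -12661 + \left(\frac{1}{60 + 3 i \sqrt{10}} + \left(-15 + 75\right) \left(-53\right)\right) = -12661 + \left(\frac{1}{60 + 3 i \sqrt{10}} + 60 \left(-53\right)\right) = -12661 - \left(3180 - \frac{1}{60 + 3 i \sqrt{10}}\right) = -15841 + \frac{1}{60 + 3 i \sqrt{10}}$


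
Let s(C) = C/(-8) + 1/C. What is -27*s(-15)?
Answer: -1953/40 ≈ -48.825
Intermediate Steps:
s(C) = 1/C - C/8 (s(C) = C*(-⅛) + 1/C = -C/8 + 1/C = 1/C - C/8)
-27*s(-15) = -27*(1/(-15) - ⅛*(-15)) = -27*(-1/15 + 15/8) = -27*217/120 = -1953/40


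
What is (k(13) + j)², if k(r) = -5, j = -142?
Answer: 21609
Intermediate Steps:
(k(13) + j)² = (-5 - 142)² = (-147)² = 21609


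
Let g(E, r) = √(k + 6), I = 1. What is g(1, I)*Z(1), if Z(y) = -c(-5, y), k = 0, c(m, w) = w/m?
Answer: √6/5 ≈ 0.48990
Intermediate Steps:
Z(y) = y/5 (Z(y) = -y/(-5) = -y*(-1)/5 = -(-1)*y/5 = y/5)
g(E, r) = √6 (g(E, r) = √(0 + 6) = √6)
g(1, I)*Z(1) = √6*((⅕)*1) = √6*(⅕) = √6/5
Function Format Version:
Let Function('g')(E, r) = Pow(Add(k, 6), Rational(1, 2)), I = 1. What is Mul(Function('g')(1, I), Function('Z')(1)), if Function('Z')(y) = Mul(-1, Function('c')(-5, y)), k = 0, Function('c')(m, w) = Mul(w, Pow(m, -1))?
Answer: Mul(Rational(1, 5), Pow(6, Rational(1, 2))) ≈ 0.48990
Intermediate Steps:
Function('Z')(y) = Mul(Rational(1, 5), y) (Function('Z')(y) = Mul(-1, Mul(y, Pow(-5, -1))) = Mul(-1, Mul(y, Rational(-1, 5))) = Mul(-1, Mul(Rational(-1, 5), y)) = Mul(Rational(1, 5), y))
Function('g')(E, r) = Pow(6, Rational(1, 2)) (Function('g')(E, r) = Pow(Add(0, 6), Rational(1, 2)) = Pow(6, Rational(1, 2)))
Mul(Function('g')(1, I), Function('Z')(1)) = Mul(Pow(6, Rational(1, 2)), Mul(Rational(1, 5), 1)) = Mul(Pow(6, Rational(1, 2)), Rational(1, 5)) = Mul(Rational(1, 5), Pow(6, Rational(1, 2)))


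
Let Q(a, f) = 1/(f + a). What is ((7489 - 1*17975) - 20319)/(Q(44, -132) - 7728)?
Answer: 542168/136013 ≈ 3.9861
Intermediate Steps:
Q(a, f) = 1/(a + f)
((7489 - 1*17975) - 20319)/(Q(44, -132) - 7728) = ((7489 - 1*17975) - 20319)/(1/(44 - 132) - 7728) = ((7489 - 17975) - 20319)/(1/(-88) - 7728) = (-10486 - 20319)/(-1/88 - 7728) = -30805/(-680065/88) = -30805*(-88/680065) = 542168/136013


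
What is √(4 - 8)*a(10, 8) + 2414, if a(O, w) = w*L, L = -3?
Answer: 2414 - 48*I ≈ 2414.0 - 48.0*I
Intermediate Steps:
a(O, w) = -3*w (a(O, w) = w*(-3) = -3*w)
√(4 - 8)*a(10, 8) + 2414 = √(4 - 8)*(-3*8) + 2414 = √(-4)*(-24) + 2414 = (2*I)*(-24) + 2414 = -48*I + 2414 = 2414 - 48*I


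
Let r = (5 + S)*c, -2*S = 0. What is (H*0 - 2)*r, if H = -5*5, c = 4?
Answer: -40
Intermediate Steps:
S = 0 (S = -½*0 = 0)
r = 20 (r = (5 + 0)*4 = 5*4 = 20)
H = -25
(H*0 - 2)*r = (-25*0 - 2)*20 = (0 - 2)*20 = -2*20 = -40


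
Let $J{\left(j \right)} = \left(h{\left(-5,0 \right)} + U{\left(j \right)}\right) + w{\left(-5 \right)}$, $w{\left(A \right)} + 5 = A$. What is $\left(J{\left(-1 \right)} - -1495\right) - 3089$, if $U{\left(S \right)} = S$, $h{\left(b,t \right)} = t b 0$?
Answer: $-1605$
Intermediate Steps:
$w{\left(A \right)} = -5 + A$
$h{\left(b,t \right)} = 0$ ($h{\left(b,t \right)} = b t 0 = 0$)
$J{\left(j \right)} = -10 + j$ ($J{\left(j \right)} = \left(0 + j\right) - 10 = j - 10 = -10 + j$)
$\left(J{\left(-1 \right)} - -1495\right) - 3089 = \left(\left(-10 - 1\right) - -1495\right) - 3089 = \left(-11 + \left(-87 + 1582\right)\right) - 3089 = \left(-11 + 1495\right) - 3089 = 1484 - 3089 = -1605$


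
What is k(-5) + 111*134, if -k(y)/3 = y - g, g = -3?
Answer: 14880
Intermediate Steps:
k(y) = -9 - 3*y (k(y) = -3*(y - 1*(-3)) = -3*(y + 3) = -3*(3 + y) = -9 - 3*y)
k(-5) + 111*134 = (-9 - 3*(-5)) + 111*134 = (-9 + 15) + 14874 = 6 + 14874 = 14880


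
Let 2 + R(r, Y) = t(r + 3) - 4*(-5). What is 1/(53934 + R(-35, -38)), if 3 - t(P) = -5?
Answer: 1/53960 ≈ 1.8532e-5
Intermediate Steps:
t(P) = 8 (t(P) = 3 - 1*(-5) = 3 + 5 = 8)
R(r, Y) = 26 (R(r, Y) = -2 + (8 - 4*(-5)) = -2 + (8 + 20) = -2 + 28 = 26)
1/(53934 + R(-35, -38)) = 1/(53934 + 26) = 1/53960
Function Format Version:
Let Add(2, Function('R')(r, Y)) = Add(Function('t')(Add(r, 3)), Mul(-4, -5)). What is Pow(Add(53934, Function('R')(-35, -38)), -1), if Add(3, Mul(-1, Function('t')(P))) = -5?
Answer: Rational(1, 53960) ≈ 1.8532e-5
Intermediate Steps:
Function('t')(P) = 8 (Function('t')(P) = Add(3, Mul(-1, -5)) = Add(3, 5) = 8)
Function('R')(r, Y) = 26 (Function('R')(r, Y) = Add(-2, Add(8, Mul(-4, -5))) = Add(-2, Add(8, 20)) = Add(-2, 28) = 26)
Pow(Add(53934, Function('R')(-35, -38)), -1) = Pow(Add(53934, 26), -1) = Pow(53960, -1) = Rational(1, 53960)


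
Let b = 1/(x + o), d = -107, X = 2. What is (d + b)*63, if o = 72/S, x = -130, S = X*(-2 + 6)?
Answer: -815724/121 ≈ -6741.5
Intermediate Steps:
S = 8 (S = 2*(-2 + 6) = 2*4 = 8)
o = 9 (o = 72/8 = 72*(1/8) = 9)
b = -1/121 (b = 1/(-130 + 9) = 1/(-121) = -1/121 ≈ -0.0082645)
(d + b)*63 = (-107 - 1/121)*63 = -12948/121*63 = -815724/121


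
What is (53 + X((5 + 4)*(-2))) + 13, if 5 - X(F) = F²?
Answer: -253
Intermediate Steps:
X(F) = 5 - F²
(53 + X((5 + 4)*(-2))) + 13 = (53 + (5 - ((5 + 4)*(-2))²)) + 13 = (53 + (5 - (9*(-2))²)) + 13 = (53 + (5 - 1*(-18)²)) + 13 = (53 + (5 - 1*324)) + 13 = (53 + (5 - 324)) + 13 = (53 - 319) + 13 = -266 + 13 = -253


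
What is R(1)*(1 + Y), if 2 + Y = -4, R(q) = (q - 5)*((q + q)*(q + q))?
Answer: 80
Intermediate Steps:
R(q) = 4*q²*(-5 + q) (R(q) = (-5 + q)*((2*q)*(2*q)) = (-5 + q)*(4*q²) = 4*q²*(-5 + q))
Y = -6 (Y = -2 - 4 = -6)
R(1)*(1 + Y) = (4*1²*(-5 + 1))*(1 - 6) = (4*1*(-4))*(-5) = -16*(-5) = 80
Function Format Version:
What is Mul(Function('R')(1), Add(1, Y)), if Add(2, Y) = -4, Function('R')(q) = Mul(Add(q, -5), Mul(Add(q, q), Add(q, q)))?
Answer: 80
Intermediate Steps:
Function('R')(q) = Mul(4, Pow(q, 2), Add(-5, q)) (Function('R')(q) = Mul(Add(-5, q), Mul(Mul(2, q), Mul(2, q))) = Mul(Add(-5, q), Mul(4, Pow(q, 2))) = Mul(4, Pow(q, 2), Add(-5, q)))
Y = -6 (Y = Add(-2, -4) = -6)
Mul(Function('R')(1), Add(1, Y)) = Mul(Mul(4, Pow(1, 2), Add(-5, 1)), Add(1, -6)) = Mul(Mul(4, 1, -4), -5) = Mul(-16, -5) = 80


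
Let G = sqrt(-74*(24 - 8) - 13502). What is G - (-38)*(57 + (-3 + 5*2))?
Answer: 2432 + I*sqrt(14686) ≈ 2432.0 + 121.19*I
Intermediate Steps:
G = I*sqrt(14686) (G = sqrt(-74*16 - 13502) = sqrt(-1184 - 13502) = sqrt(-14686) = I*sqrt(14686) ≈ 121.19*I)
G - (-38)*(57 + (-3 + 5*2)) = I*sqrt(14686) - (-38)*(57 + (-3 + 5*2)) = I*sqrt(14686) - (-38)*(57 + (-3 + 10)) = I*sqrt(14686) - (-38)*(57 + 7) = I*sqrt(14686) - (-38)*64 = I*sqrt(14686) - 1*(-2432) = I*sqrt(14686) + 2432 = 2432 + I*sqrt(14686)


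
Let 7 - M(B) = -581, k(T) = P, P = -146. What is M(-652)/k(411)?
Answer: -294/73 ≈ -4.0274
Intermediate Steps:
k(T) = -146
M(B) = 588 (M(B) = 7 - 1*(-581) = 7 + 581 = 588)
M(-652)/k(411) = 588/(-146) = 588*(-1/146) = -294/73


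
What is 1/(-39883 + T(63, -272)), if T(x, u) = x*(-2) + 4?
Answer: -1/40005 ≈ -2.4997e-5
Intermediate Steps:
T(x, u) = 4 - 2*x (T(x, u) = -2*x + 4 = 4 - 2*x)
1/(-39883 + T(63, -272)) = 1/(-39883 + (4 - 2*63)) = 1/(-39883 + (4 - 126)) = 1/(-39883 - 122) = 1/(-40005) = -1/40005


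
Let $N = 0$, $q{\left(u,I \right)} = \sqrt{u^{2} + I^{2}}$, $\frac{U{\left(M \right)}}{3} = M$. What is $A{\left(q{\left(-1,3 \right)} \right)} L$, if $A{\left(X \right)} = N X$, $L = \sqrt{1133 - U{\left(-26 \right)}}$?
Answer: $0$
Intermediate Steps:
$U{\left(M \right)} = 3 M$
$q{\left(u,I \right)} = \sqrt{I^{2} + u^{2}}$
$L = \sqrt{1211}$ ($L = \sqrt{1133 - 3 \left(-26\right)} = \sqrt{1133 - -78} = \sqrt{1133 + 78} = \sqrt{1211} \approx 34.799$)
$A{\left(X \right)} = 0$ ($A{\left(X \right)} = 0 X = 0$)
$A{\left(q{\left(-1,3 \right)} \right)} L = 0 \sqrt{1211} = 0$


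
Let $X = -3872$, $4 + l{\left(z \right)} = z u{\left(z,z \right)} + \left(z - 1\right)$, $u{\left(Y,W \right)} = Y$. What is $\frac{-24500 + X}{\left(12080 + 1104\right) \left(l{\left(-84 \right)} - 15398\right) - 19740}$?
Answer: $\frac{7093}{27793511} \approx 0.0002552$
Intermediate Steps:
$l{\left(z \right)} = -5 + z + z^{2}$ ($l{\left(z \right)} = -4 + \left(z z + \left(z - 1\right)\right) = -4 + \left(z^{2} + \left(-1 + z\right)\right) = -4 + \left(-1 + z + z^{2}\right) = -5 + z + z^{2}$)
$\frac{-24500 + X}{\left(12080 + 1104\right) \left(l{\left(-84 \right)} - 15398\right) - 19740} = \frac{-24500 - 3872}{\left(12080 + 1104\right) \left(\left(-5 - 84 + \left(-84\right)^{2}\right) - 15398\right) - 19740} = - \frac{28372}{13184 \left(\left(-5 - 84 + 7056\right) - 15398\right) - 19740} = - \frac{28372}{13184 \left(6967 - 15398\right) - 19740} = - \frac{28372}{13184 \left(-8431\right) - 19740} = - \frac{28372}{-111154304 - 19740} = - \frac{28372}{-111174044} = \left(-28372\right) \left(- \frac{1}{111174044}\right) = \frac{7093}{27793511}$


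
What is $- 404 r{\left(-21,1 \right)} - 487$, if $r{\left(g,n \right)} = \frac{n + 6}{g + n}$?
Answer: $- \frac{1728}{5} \approx -345.6$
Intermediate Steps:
$r{\left(g,n \right)} = \frac{6 + n}{g + n}$
$- 404 r{\left(-21,1 \right)} - 487 = - 404 \frac{6 + 1}{-21 + 1} - 487 = - 404 \frac{1}{-20} \cdot 7 - 487 = - 404 \left(\left(- \frac{1}{20}\right) 7\right) - 487 = \left(-404\right) \left(- \frac{7}{20}\right) - 487 = \frac{707}{5} - 487 = - \frac{1728}{5}$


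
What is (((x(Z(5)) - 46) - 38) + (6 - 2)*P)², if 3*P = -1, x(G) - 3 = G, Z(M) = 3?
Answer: 56644/9 ≈ 6293.8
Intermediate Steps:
x(G) = 3 + G
P = -⅓ (P = (⅓)*(-1) = -⅓ ≈ -0.33333)
(((x(Z(5)) - 46) - 38) + (6 - 2)*P)² = ((((3 + 3) - 46) - 38) + (6 - 2)*(-⅓))² = (((6 - 46) - 38) + 4*(-⅓))² = ((-40 - 38) - 4/3)² = (-78 - 4/3)² = (-238/3)² = 56644/9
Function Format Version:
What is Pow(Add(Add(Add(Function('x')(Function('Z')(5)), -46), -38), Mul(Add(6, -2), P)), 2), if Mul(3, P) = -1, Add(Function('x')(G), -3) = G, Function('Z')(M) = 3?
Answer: Rational(56644, 9) ≈ 6293.8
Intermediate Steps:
Function('x')(G) = Add(3, G)
P = Rational(-1, 3) (P = Mul(Rational(1, 3), -1) = Rational(-1, 3) ≈ -0.33333)
Pow(Add(Add(Add(Function('x')(Function('Z')(5)), -46), -38), Mul(Add(6, -2), P)), 2) = Pow(Add(Add(Add(Add(3, 3), -46), -38), Mul(Add(6, -2), Rational(-1, 3))), 2) = Pow(Add(Add(Add(6, -46), -38), Mul(4, Rational(-1, 3))), 2) = Pow(Add(Add(-40, -38), Rational(-4, 3)), 2) = Pow(Add(-78, Rational(-4, 3)), 2) = Pow(Rational(-238, 3), 2) = Rational(56644, 9)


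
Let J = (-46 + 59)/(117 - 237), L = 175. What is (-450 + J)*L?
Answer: -1890455/24 ≈ -78769.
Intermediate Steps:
J = -13/120 (J = 13/(-120) = 13*(-1/120) = -13/120 ≈ -0.10833)
(-450 + J)*L = (-450 - 13/120)*175 = -54013/120*175 = -1890455/24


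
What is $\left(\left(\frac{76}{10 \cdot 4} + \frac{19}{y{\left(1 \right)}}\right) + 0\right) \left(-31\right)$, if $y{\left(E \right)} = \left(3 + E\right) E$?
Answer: $- \frac{4123}{20} \approx -206.15$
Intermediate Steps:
$y{\left(E \right)} = E \left(3 + E\right)$
$\left(\left(\frac{76}{10 \cdot 4} + \frac{19}{y{\left(1 \right)}}\right) + 0\right) \left(-31\right) = \left(\left(\frac{76}{10 \cdot 4} + \frac{19}{1 \left(3 + 1\right)}\right) + 0\right) \left(-31\right) = \left(\left(\frac{76}{40} + \frac{19}{1 \cdot 4}\right) + 0\right) \left(-31\right) = \left(\left(76 \cdot \frac{1}{40} + \frac{19}{4}\right) + 0\right) \left(-31\right) = \left(\left(\frac{19}{10} + 19 \cdot \frac{1}{4}\right) + 0\right) \left(-31\right) = \left(\left(\frac{19}{10} + \frac{19}{4}\right) + 0\right) \left(-31\right) = \left(\frac{133}{20} + 0\right) \left(-31\right) = \frac{133}{20} \left(-31\right) = - \frac{4123}{20}$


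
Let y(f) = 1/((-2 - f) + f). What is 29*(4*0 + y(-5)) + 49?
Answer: 69/2 ≈ 34.500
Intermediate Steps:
y(f) = -½ (y(f) = 1/(-2) = -½)
29*(4*0 + y(-5)) + 49 = 29*(4*0 - ½) + 49 = 29*(0 - ½) + 49 = 29*(-½) + 49 = -29/2 + 49 = 69/2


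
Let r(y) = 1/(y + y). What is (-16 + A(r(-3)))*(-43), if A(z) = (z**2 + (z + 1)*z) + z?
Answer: 12599/18 ≈ 699.94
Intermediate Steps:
r(y) = 1/(2*y)
A(z) = z + z**2 + z*(1 + z) (A(z) = (z**2 + (1 + z)*z) + z = (z**2 + z*(1 + z)) + z = z + z**2 + z*(1 + z))
(-16 + A(r(-3)))*(-43) = (-16 + 2*((1/2)/(-3))*(1 + (1/2)/(-3)))*(-43) = (-16 + 2*((1/2)*(-1/3))*(1 + (1/2)*(-1/3)))*(-43) = (-16 + 2*(-1/6)*(1 - 1/6))*(-43) = (-16 + 2*(-1/6)*(5/6))*(-43) = (-16 - 5/18)*(-43) = -293/18*(-43) = 12599/18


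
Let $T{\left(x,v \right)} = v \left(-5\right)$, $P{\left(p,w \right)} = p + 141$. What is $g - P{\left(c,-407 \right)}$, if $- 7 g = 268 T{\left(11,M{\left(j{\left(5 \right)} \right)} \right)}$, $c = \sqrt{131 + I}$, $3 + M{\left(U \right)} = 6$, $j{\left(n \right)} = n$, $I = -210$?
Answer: $\frac{3033}{7} - i \sqrt{79} \approx 433.29 - 8.8882 i$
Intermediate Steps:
$M{\left(U \right)} = 3$ ($M{\left(U \right)} = -3 + 6 = 3$)
$c = i \sqrt{79}$ ($c = \sqrt{131 - 210} = \sqrt{-79} = i \sqrt{79} \approx 8.8882 i$)
$P{\left(p,w \right)} = 141 + p$
$T{\left(x,v \right)} = - 5 v$
$g = \frac{4020}{7}$ ($g = - \frac{268 \left(\left(-5\right) 3\right)}{7} = - \frac{268 \left(-15\right)}{7} = \left(- \frac{1}{7}\right) \left(-4020\right) = \frac{4020}{7} \approx 574.29$)
$g - P{\left(c,-407 \right)} = \frac{4020}{7} - \left(141 + i \sqrt{79}\right) = \frac{3033}{7} - i \sqrt{79}$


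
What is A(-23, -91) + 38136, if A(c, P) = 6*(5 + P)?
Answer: 37620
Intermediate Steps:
A(c, P) = 30 + 6*P
A(-23, -91) + 38136 = (30 + 6*(-91)) + 38136 = (30 - 546) + 38136 = -516 + 38136 = 37620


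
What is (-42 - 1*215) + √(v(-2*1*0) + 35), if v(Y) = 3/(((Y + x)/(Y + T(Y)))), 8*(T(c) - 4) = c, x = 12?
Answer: -251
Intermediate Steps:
T(c) = 4 + c/8
v(Y) = 3*(4 + 9*Y/8)/(12 + Y) (v(Y) = 3/(((Y + 12)/(Y + (4 + Y/8)))) = 3/(((12 + Y)/(4 + 9*Y/8))) = 3*((4 + 9*Y/8)/(12 + Y)) = 3*(4 + 9*Y/8)/(12 + Y))
(-42 - 1*215) + √(v(-2*1*0) + 35) = (-42 - 1*215) + √(3*(32 + 9*(-2*1*0))/(8*(12 - 2*1*0)) + 35) = (-42 - 215) + √(3*(32 + 9*(-2*0))/(8*(12 - 2*0)) + 35) = -257 + √(3*(32 + 9*0)/(8*(12 + 0)) + 35) = -257 + √((3/8)*(32 + 0)/12 + 35) = -257 + √((3/8)*(1/12)*32 + 35) = -257 + √(1 + 35) = -257 + √36 = -257 + 6 = -251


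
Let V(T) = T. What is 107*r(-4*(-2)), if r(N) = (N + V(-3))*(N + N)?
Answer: 8560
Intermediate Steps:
r(N) = 2*N*(-3 + N) (r(N) = (N - 3)*(N + N) = (-3 + N)*(2*N) = 2*N*(-3 + N))
107*r(-4*(-2)) = 107*(2*(-4*(-2))*(-3 - 4*(-2))) = 107*(2*8*(-3 + 8)) = 107*(2*8*5) = 107*80 = 8560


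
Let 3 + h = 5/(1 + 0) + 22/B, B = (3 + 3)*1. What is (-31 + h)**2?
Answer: 5776/9 ≈ 641.78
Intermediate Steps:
B = 6 (B = 6*1 = 6)
h = 17/3 (h = -3 + (5/(1 + 0) + 22/6) = -3 + (5/1 + 22*(1/6)) = -3 + (5*1 + 11/3) = -3 + (5 + 11/3) = -3 + 26/3 = 17/3 ≈ 5.6667)
(-31 + h)**2 = (-31 + 17/3)**2 = (-76/3)**2 = 5776/9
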